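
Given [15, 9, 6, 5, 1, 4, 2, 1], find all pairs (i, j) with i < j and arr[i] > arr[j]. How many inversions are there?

Finding inversions in [15, 9, 6, 5, 1, 4, 2, 1]:

(0, 1): arr[0]=15 > arr[1]=9
(0, 2): arr[0]=15 > arr[2]=6
(0, 3): arr[0]=15 > arr[3]=5
(0, 4): arr[0]=15 > arr[4]=1
(0, 5): arr[0]=15 > arr[5]=4
(0, 6): arr[0]=15 > arr[6]=2
(0, 7): arr[0]=15 > arr[7]=1
(1, 2): arr[1]=9 > arr[2]=6
(1, 3): arr[1]=9 > arr[3]=5
(1, 4): arr[1]=9 > arr[4]=1
(1, 5): arr[1]=9 > arr[5]=4
(1, 6): arr[1]=9 > arr[6]=2
(1, 7): arr[1]=9 > arr[7]=1
(2, 3): arr[2]=6 > arr[3]=5
(2, 4): arr[2]=6 > arr[4]=1
(2, 5): arr[2]=6 > arr[5]=4
(2, 6): arr[2]=6 > arr[6]=2
(2, 7): arr[2]=6 > arr[7]=1
(3, 4): arr[3]=5 > arr[4]=1
(3, 5): arr[3]=5 > arr[5]=4
(3, 6): arr[3]=5 > arr[6]=2
(3, 7): arr[3]=5 > arr[7]=1
(5, 6): arr[5]=4 > arr[6]=2
(5, 7): arr[5]=4 > arr[7]=1
(6, 7): arr[6]=2 > arr[7]=1

Total inversions: 25

The array has 25 inversion(s): (0,1), (0,2), (0,3), (0,4), (0,5), (0,6), (0,7), (1,2), (1,3), (1,4), (1,5), (1,6), (1,7), (2,3), (2,4), (2,5), (2,6), (2,7), (3,4), (3,5), (3,6), (3,7), (5,6), (5,7), (6,7). Each pair (i,j) satisfies i < j and arr[i] > arr[j].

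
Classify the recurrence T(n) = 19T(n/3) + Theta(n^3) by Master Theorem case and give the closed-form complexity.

Master Theorem for T(n) = 19T(n/3) + O(n^3):

a = 19, b = 3, c = 3
log_b(a) = log_3(19) = 2.6801

Case 3: c = 3 > log_3(19) = 2.6801
T(n) = O(n^3) = O(n^3)

For T(n) = 19T(n/3) + O(n^3): log_3(19) = 2.6801. This is Case 3 of the Master Theorem (c > log_b(a), work dominated by root), giving O(n^3).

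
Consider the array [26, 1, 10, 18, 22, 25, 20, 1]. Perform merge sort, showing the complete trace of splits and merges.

Merge sort trace:

Split: [26, 1, 10, 18, 22, 25, 20, 1] -> [26, 1, 10, 18] and [22, 25, 20, 1]
  Split: [26, 1, 10, 18] -> [26, 1] and [10, 18]
    Split: [26, 1] -> [26] and [1]
    Merge: [26] + [1] -> [1, 26]
    Split: [10, 18] -> [10] and [18]
    Merge: [10] + [18] -> [10, 18]
  Merge: [1, 26] + [10, 18] -> [1, 10, 18, 26]
  Split: [22, 25, 20, 1] -> [22, 25] and [20, 1]
    Split: [22, 25] -> [22] and [25]
    Merge: [22] + [25] -> [22, 25]
    Split: [20, 1] -> [20] and [1]
    Merge: [20] + [1] -> [1, 20]
  Merge: [22, 25] + [1, 20] -> [1, 20, 22, 25]
Merge: [1, 10, 18, 26] + [1, 20, 22, 25] -> [1, 1, 10, 18, 20, 22, 25, 26]

Final sorted array: [1, 1, 10, 18, 20, 22, 25, 26]

The merge sort proceeds by recursively splitting the array and merging sorted halves.
After all merges, the sorted array is [1, 1, 10, 18, 20, 22, 25, 26].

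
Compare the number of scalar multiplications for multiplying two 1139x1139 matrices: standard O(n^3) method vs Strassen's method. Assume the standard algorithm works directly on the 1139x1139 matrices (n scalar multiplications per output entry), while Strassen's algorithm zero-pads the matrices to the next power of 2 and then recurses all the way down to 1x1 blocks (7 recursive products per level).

Matrix multiplication for 1139x1139 matrices:

Strassen's algorithm requires power-of-2 dimensions. Pad 1139x1139 to 2048x2048 (next power of 2).

Standard algorithm: 1139^3 = 1477648619 multiplications
Strassen's algorithm: 7^(log2(2048)) = 7^11 = 1977326743 multiplications
Difference: 1477648619 - 1977326743 = -499678124 (Strassen uses MORE here due to padding overhead — for small or just-over-power-of-2 n, padding can outweigh the per-level savings)

Standard: 1477648619 multiplications (1139^3). Strassen: 1977326743 multiplications (7^11, after padding to 2048x2048). Strassen reduces 8 recursive multiplications to 7 at each level.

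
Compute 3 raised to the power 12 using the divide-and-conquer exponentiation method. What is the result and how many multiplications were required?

Computing 3^12 by squaring (build up from 3^1; each line after the first costs one multiplication):

3^1 = 3
3^2 = (3^1)^2 = 3^2 = 9
3^3 = 3 * 3^2 = 3 * 9 = 27
3^6 = (3^3)^2 = 27^2 = 729
3^12 = (3^6)^2 = 729^2 = 531441

Result: 531441
Multiplications needed: 4 (4 lines after 3^1)

3^12 = 531441. Using exponentiation by squaring, this requires 4 multiplications. The key idea: if the exponent is even, square the half-power; if odd, multiply by the base once.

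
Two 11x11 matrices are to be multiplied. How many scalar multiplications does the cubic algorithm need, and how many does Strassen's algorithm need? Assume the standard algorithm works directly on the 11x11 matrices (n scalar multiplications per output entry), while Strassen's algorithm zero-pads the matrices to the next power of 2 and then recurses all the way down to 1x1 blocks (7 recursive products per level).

Matrix multiplication for 11x11 matrices:

Strassen's algorithm requires power-of-2 dimensions. Pad 11x11 to 16x16 (next power of 2).

Standard algorithm: 11^3 = 1331 multiplications
Strassen's algorithm: 7^(log2(16)) = 7^4 = 2401 multiplications
Difference: 1331 - 2401 = -1070 (Strassen uses MORE here due to padding overhead — for small or just-over-power-of-2 n, padding can outweigh the per-level savings)

Standard: 1331 multiplications (11^3). Strassen: 2401 multiplications (7^4, after padding to 16x16). Strassen reduces 8 recursive multiplications to 7 at each level.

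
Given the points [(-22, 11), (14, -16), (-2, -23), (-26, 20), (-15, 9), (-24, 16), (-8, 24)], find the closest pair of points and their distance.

Computing all pairwise distances among 7 points:

d((-22, 11), (14, -16)) = 45.0
d((-22, 11), (-2, -23)) = 39.4462
d((-22, 11), (-26, 20)) = 9.8489
d((-22, 11), (-15, 9)) = 7.2801
d((-22, 11), (-24, 16)) = 5.3852
d((-22, 11), (-8, 24)) = 19.105
d((14, -16), (-2, -23)) = 17.4642
d((14, -16), (-26, 20)) = 53.8145
d((14, -16), (-15, 9)) = 38.2884
d((14, -16), (-24, 16)) = 49.679
d((14, -16), (-8, 24)) = 45.6508
d((-2, -23), (-26, 20)) = 49.2443
d((-2, -23), (-15, 9)) = 34.5398
d((-2, -23), (-24, 16)) = 44.7772
d((-2, -23), (-8, 24)) = 47.3814
d((-26, 20), (-15, 9)) = 15.5563
d((-26, 20), (-24, 16)) = 4.4721 <-- minimum
d((-26, 20), (-8, 24)) = 18.4391
d((-15, 9), (-24, 16)) = 11.4018
d((-15, 9), (-8, 24)) = 16.5529
d((-24, 16), (-8, 24)) = 17.8885

Closest pair: (-26, 20) and (-24, 16) with distance 4.4721

The closest pair is (-26, 20) and (-24, 16) with Euclidean distance 4.4721. For 7 points, brute-force pairwise comparison is shown above. For large n, the divide-and-conquer algorithm (sort by x, recurse on halves, check the dividing strip) achieves O(n log n).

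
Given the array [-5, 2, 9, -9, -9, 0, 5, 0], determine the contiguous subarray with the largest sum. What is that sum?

Using Kadane's algorithm on [-5, 2, 9, -9, -9, 0, 5, 0]:

Scanning through the array:
Position 1 (value 2): max_ending_here = 2, max_so_far = 2
Position 2 (value 9): max_ending_here = 11, max_so_far = 11
Position 3 (value -9): max_ending_here = 2, max_so_far = 11
Position 4 (value -9): max_ending_here = -7, max_so_far = 11
Position 5 (value 0): max_ending_here = 0, max_so_far = 11
Position 6 (value 5): max_ending_here = 5, max_so_far = 11
Position 7 (value 0): max_ending_here = 5, max_so_far = 11

Maximum subarray: [2, 9]
Maximum sum: 11

The maximum subarray is [2, 9] with sum 11. This subarray runs from index 1 to index 2.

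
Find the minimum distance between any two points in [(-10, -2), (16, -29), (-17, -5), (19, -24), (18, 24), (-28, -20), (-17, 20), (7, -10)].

Computing all pairwise distances among 8 points:

d((-10, -2), (16, -29)) = 37.4833
d((-10, -2), (-17, -5)) = 7.6158
d((-10, -2), (19, -24)) = 36.4005
d((-10, -2), (18, 24)) = 38.2099
d((-10, -2), (-28, -20)) = 25.4558
d((-10, -2), (-17, 20)) = 23.0868
d((-10, -2), (7, -10)) = 18.7883
d((16, -29), (-17, -5)) = 40.8044
d((16, -29), (19, -24)) = 5.831 <-- minimum
d((16, -29), (18, 24)) = 53.0377
d((16, -29), (-28, -20)) = 44.911
d((16, -29), (-17, 20)) = 59.0762
d((16, -29), (7, -10)) = 21.0238
d((-17, -5), (19, -24)) = 40.7063
d((-17, -5), (18, 24)) = 45.4533
d((-17, -5), (-28, -20)) = 18.6011
d((-17, -5), (-17, 20)) = 25.0
d((-17, -5), (7, -10)) = 24.5153
d((19, -24), (18, 24)) = 48.0104
d((19, -24), (-28, -20)) = 47.1699
d((19, -24), (-17, 20)) = 56.8507
d((19, -24), (7, -10)) = 18.4391
d((18, 24), (-28, -20)) = 63.6553
d((18, 24), (-17, 20)) = 35.2278
d((18, 24), (7, -10)) = 35.7351
d((-28, -20), (-17, 20)) = 41.4849
d((-28, -20), (7, -10)) = 36.4005
d((-17, 20), (7, -10)) = 38.4187

Closest pair: (16, -29) and (19, -24) with distance 5.831

The closest pair is (16, -29) and (19, -24) with Euclidean distance 5.831. For 8 points, brute-force pairwise comparison is shown above. For large n, the divide-and-conquer algorithm (sort by x, recurse on halves, check the dividing strip) achieves O(n log n).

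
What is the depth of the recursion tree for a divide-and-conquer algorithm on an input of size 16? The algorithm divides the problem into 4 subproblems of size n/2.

For divide and conquer with division factor 2:

Problem sizes at each level:
Level 0: 16
Level 1: 8
Level 2: 4
Level 3: 2
Level 4: 1

The root is level 0 and the size-1 base case is level 4 (the tree spans levels 0 through 4, i.e. 5 levels counting the root), so the depth is the number of divisions: log_2(16) = 4

The recursion tree depth is log_2(16) = 4. At each level, the problem size is divided by 2, so it takes 4 divisions to reduce to a base case of size 1. The algorithm makes 4 recursive calls at each level.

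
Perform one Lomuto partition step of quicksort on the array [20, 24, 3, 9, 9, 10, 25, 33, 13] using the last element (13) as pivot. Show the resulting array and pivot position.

Lomuto partition with pivot = 13:

Initial array: [20, 24, 3, 9, 9, 10, 25, 33, 13]

arr[0]=20 > 13: no swap
arr[1]=24 > 13: no swap
arr[2]=3 <= 13: swap with position 0, array becomes [3, 24, 20, 9, 9, 10, 25, 33, 13]
arr[3]=9 <= 13: swap with position 1, array becomes [3, 9, 20, 24, 9, 10, 25, 33, 13]
arr[4]=9 <= 13: swap with position 2, array becomes [3, 9, 9, 24, 20, 10, 25, 33, 13]
arr[5]=10 <= 13: swap with position 3, array becomes [3, 9, 9, 10, 20, 24, 25, 33, 13]
arr[6]=25 > 13: no swap
arr[7]=33 > 13: no swap

Place pivot at position 4: [3, 9, 9, 10, 13, 24, 25, 33, 20]
Pivot position: 4

After partitioning with pivot 13, the array becomes [3, 9, 9, 10, 13, 24, 25, 33, 20]. The pivot is placed at index 4. All elements to the left of the pivot are <= 13, and all elements to the right are > 13.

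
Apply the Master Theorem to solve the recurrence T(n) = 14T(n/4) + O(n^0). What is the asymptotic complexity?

Master Theorem for T(n) = 14T(n/4) + O(n^0):

a = 14, b = 4, c = 0
log_b(a) = log_4(14) = 1.9037

Case 1: c = 0 < log_4(14) = 1.9037
T(n) = O(n^(log_4 14))

For T(n) = 14T(n/4) + O(n^0): log_4(14) = 1.9037. This is Case 1 of the Master Theorem (c < log_b(a), work dominated by leaves), giving O(n^(log_4 14)).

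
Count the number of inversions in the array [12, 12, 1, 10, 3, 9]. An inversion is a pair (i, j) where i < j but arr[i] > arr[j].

Finding inversions in [12, 12, 1, 10, 3, 9]:

(0, 2): arr[0]=12 > arr[2]=1
(0, 3): arr[0]=12 > arr[3]=10
(0, 4): arr[0]=12 > arr[4]=3
(0, 5): arr[0]=12 > arr[5]=9
(1, 2): arr[1]=12 > arr[2]=1
(1, 3): arr[1]=12 > arr[3]=10
(1, 4): arr[1]=12 > arr[4]=3
(1, 5): arr[1]=12 > arr[5]=9
(3, 4): arr[3]=10 > arr[4]=3
(3, 5): arr[3]=10 > arr[5]=9

Total inversions: 10

The array has 10 inversion(s): (0,2), (0,3), (0,4), (0,5), (1,2), (1,3), (1,4), (1,5), (3,4), (3,5). Each pair (i,j) satisfies i < j and arr[i] > arr[j].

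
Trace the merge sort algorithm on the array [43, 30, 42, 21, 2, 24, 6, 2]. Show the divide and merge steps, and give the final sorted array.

Merge sort trace:

Split: [43, 30, 42, 21, 2, 24, 6, 2] -> [43, 30, 42, 21] and [2, 24, 6, 2]
  Split: [43, 30, 42, 21] -> [43, 30] and [42, 21]
    Split: [43, 30] -> [43] and [30]
    Merge: [43] + [30] -> [30, 43]
    Split: [42, 21] -> [42] and [21]
    Merge: [42] + [21] -> [21, 42]
  Merge: [30, 43] + [21, 42] -> [21, 30, 42, 43]
  Split: [2, 24, 6, 2] -> [2, 24] and [6, 2]
    Split: [2, 24] -> [2] and [24]
    Merge: [2] + [24] -> [2, 24]
    Split: [6, 2] -> [6] and [2]
    Merge: [6] + [2] -> [2, 6]
  Merge: [2, 24] + [2, 6] -> [2, 2, 6, 24]
Merge: [21, 30, 42, 43] + [2, 2, 6, 24] -> [2, 2, 6, 21, 24, 30, 42, 43]

Final sorted array: [2, 2, 6, 21, 24, 30, 42, 43]

The merge sort proceeds by recursively splitting the array and merging sorted halves.
After all merges, the sorted array is [2, 2, 6, 21, 24, 30, 42, 43].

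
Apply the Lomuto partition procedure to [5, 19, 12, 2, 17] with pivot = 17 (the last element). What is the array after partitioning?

Lomuto partition with pivot = 17:

Initial array: [5, 19, 12, 2, 17]

arr[0]=5 <= 17: swap with position 0, array becomes [5, 19, 12, 2, 17]
arr[1]=19 > 17: no swap
arr[2]=12 <= 17: swap with position 1, array becomes [5, 12, 19, 2, 17]
arr[3]=2 <= 17: swap with position 2, array becomes [5, 12, 2, 19, 17]

Place pivot at position 3: [5, 12, 2, 17, 19]
Pivot position: 3

After partitioning with pivot 17, the array becomes [5, 12, 2, 17, 19]. The pivot is placed at index 3. All elements to the left of the pivot are <= 17, and all elements to the right are > 17.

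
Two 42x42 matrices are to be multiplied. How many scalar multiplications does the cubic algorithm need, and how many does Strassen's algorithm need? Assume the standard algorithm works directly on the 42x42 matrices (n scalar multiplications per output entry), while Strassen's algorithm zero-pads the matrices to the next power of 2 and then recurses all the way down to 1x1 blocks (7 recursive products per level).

Matrix multiplication for 42x42 matrices:

Strassen's algorithm requires power-of-2 dimensions. Pad 42x42 to 64x64 (next power of 2).

Standard algorithm: 42^3 = 74088 multiplications
Strassen's algorithm: 7^(log2(64)) = 7^6 = 117649 multiplications
Difference: 74088 - 117649 = -43561 (Strassen uses MORE here due to padding overhead — for small or just-over-power-of-2 n, padding can outweigh the per-level savings)

Standard: 74088 multiplications (42^3). Strassen: 117649 multiplications (7^6, after padding to 64x64). Strassen reduces 8 recursive multiplications to 7 at each level.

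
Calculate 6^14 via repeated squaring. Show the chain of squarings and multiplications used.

Computing 6^14 by squaring (build up from 6^1; each line after the first costs one multiplication):

6^1 = 6
6^2 = (6^1)^2 = 6^2 = 36
6^3 = 6 * 6^2 = 6 * 36 = 216
6^6 = (6^3)^2 = 216^2 = 46656
6^7 = 6 * 6^6 = 6 * 46656 = 279936
6^14 = (6^7)^2 = 279936^2 = 78364164096

Result: 78364164096
Multiplications needed: 5 (5 lines after 6^1)

6^14 = 78364164096. Using exponentiation by squaring, this requires 5 multiplications. The key idea: if the exponent is even, square the half-power; if odd, multiply by the base once.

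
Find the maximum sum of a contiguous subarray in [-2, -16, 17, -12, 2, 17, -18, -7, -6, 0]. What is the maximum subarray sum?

Using Kadane's algorithm on [-2, -16, 17, -12, 2, 17, -18, -7, -6, 0]:

Scanning through the array:
Position 1 (value -16): max_ending_here = -16, max_so_far = -2
Position 2 (value 17): max_ending_here = 17, max_so_far = 17
Position 3 (value -12): max_ending_here = 5, max_so_far = 17
Position 4 (value 2): max_ending_here = 7, max_so_far = 17
Position 5 (value 17): max_ending_here = 24, max_so_far = 24
Position 6 (value -18): max_ending_here = 6, max_so_far = 24
Position 7 (value -7): max_ending_here = -1, max_so_far = 24
Position 8 (value -6): max_ending_here = -6, max_so_far = 24
Position 9 (value 0): max_ending_here = 0, max_so_far = 24

Maximum subarray: [17, -12, 2, 17]
Maximum sum: 24

The maximum subarray is [17, -12, 2, 17] with sum 24. This subarray runs from index 2 to index 5.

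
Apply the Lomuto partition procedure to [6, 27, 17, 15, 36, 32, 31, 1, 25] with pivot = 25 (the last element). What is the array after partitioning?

Lomuto partition with pivot = 25:

Initial array: [6, 27, 17, 15, 36, 32, 31, 1, 25]

arr[0]=6 <= 25: swap with position 0, array becomes [6, 27, 17, 15, 36, 32, 31, 1, 25]
arr[1]=27 > 25: no swap
arr[2]=17 <= 25: swap with position 1, array becomes [6, 17, 27, 15, 36, 32, 31, 1, 25]
arr[3]=15 <= 25: swap with position 2, array becomes [6, 17, 15, 27, 36, 32, 31, 1, 25]
arr[4]=36 > 25: no swap
arr[5]=32 > 25: no swap
arr[6]=31 > 25: no swap
arr[7]=1 <= 25: swap with position 3, array becomes [6, 17, 15, 1, 36, 32, 31, 27, 25]

Place pivot at position 4: [6, 17, 15, 1, 25, 32, 31, 27, 36]
Pivot position: 4

After partitioning with pivot 25, the array becomes [6, 17, 15, 1, 25, 32, 31, 27, 36]. The pivot is placed at index 4. All elements to the left of the pivot are <= 25, and all elements to the right are > 25.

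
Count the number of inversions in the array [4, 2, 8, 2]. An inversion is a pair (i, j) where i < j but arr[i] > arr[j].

Finding inversions in [4, 2, 8, 2]:

(0, 1): arr[0]=4 > arr[1]=2
(0, 3): arr[0]=4 > arr[3]=2
(2, 3): arr[2]=8 > arr[3]=2

Total inversions: 3

The array has 3 inversion(s): (0,1), (0,3), (2,3). Each pair (i,j) satisfies i < j and arr[i] > arr[j].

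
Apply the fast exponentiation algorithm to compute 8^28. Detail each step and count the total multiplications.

Computing 8^28 by squaring (build up from 8^1; each line after the first costs one multiplication):

8^1 = 8
8^2 = (8^1)^2 = 8^2 = 64
8^3 = 8 * 8^2 = 8 * 64 = 512
8^6 = (8^3)^2 = 512^2 = 262144
8^7 = 8 * 8^6 = 8 * 262144 = 2097152
8^14 = (8^7)^2 = 2097152^2 = 4398046511104
8^28 = (8^14)^2 = 4398046511104^2 = 19342813113834066795298816

Result: 19342813113834066795298816
Multiplications needed: 6 (6 lines after 8^1)

8^28 = 19342813113834066795298816. Using exponentiation by squaring, this requires 6 multiplications. The key idea: if the exponent is even, square the half-power; if odd, multiply by the base once.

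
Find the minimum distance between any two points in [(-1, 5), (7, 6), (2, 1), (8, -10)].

Computing all pairwise distances among 4 points:

d((-1, 5), (7, 6)) = 8.0623
d((-1, 5), (2, 1)) = 5.0 <-- minimum
d((-1, 5), (8, -10)) = 17.4929
d((7, 6), (2, 1)) = 7.0711
d((7, 6), (8, -10)) = 16.0312
d((2, 1), (8, -10)) = 12.53

Closest pair: (-1, 5) and (2, 1) with distance 5.0

The closest pair is (-1, 5) and (2, 1) with Euclidean distance 5.0. For 4 points, brute-force pairwise comparison is shown above. For large n, the divide-and-conquer algorithm (sort by x, recurse on halves, check the dividing strip) achieves O(n log n).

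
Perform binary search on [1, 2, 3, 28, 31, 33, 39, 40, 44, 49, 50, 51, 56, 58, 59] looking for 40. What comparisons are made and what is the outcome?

Binary search for 40 in [1, 2, 3, 28, 31, 33, 39, 40, 44, 49, 50, 51, 56, 58, 59]:

lo=0, hi=14, mid=7, arr[mid]=40 -> Found target at index 7!

Binary search finds 40 at index 7 after 1 comparisons. The search repeatedly halves the search space by comparing with the middle element.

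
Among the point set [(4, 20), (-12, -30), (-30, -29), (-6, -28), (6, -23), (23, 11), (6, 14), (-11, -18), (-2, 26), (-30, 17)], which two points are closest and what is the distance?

Computing all pairwise distances among 10 points:

d((4, 20), (-12, -30)) = 52.4976
d((4, 20), (-30, -29)) = 59.6406
d((4, 20), (-6, -28)) = 49.0306
d((4, 20), (6, -23)) = 43.0465
d((4, 20), (23, 11)) = 21.0238
d((4, 20), (6, 14)) = 6.3246 <-- minimum
d((4, 20), (-11, -18)) = 40.8534
d((4, 20), (-2, 26)) = 8.4853
d((4, 20), (-30, 17)) = 34.1321
d((-12, -30), (-30, -29)) = 18.0278
d((-12, -30), (-6, -28)) = 6.3246 <-- minimum
d((-12, -30), (6, -23)) = 19.3132
d((-12, -30), (23, 11)) = 53.9073
d((-12, -30), (6, 14)) = 47.5395
d((-12, -30), (-11, -18)) = 12.0416
d((-12, -30), (-2, 26)) = 56.8859
d((-12, -30), (-30, 17)) = 50.3289
d((-30, -29), (-6, -28)) = 24.0208
d((-30, -29), (6, -23)) = 36.4966
d((-30, -29), (23, 11)) = 66.4003
d((-30, -29), (6, 14)) = 56.0803
d((-30, -29), (-11, -18)) = 21.9545
d((-30, -29), (-2, 26)) = 61.7171
d((-30, -29), (-30, 17)) = 46.0
d((-6, -28), (6, -23)) = 13.0
d((-6, -28), (23, 11)) = 48.6004
d((-6, -28), (6, 14)) = 43.6807
d((-6, -28), (-11, -18)) = 11.1803
d((-6, -28), (-2, 26)) = 54.1479
d((-6, -28), (-30, 17)) = 51.0
d((6, -23), (23, 11)) = 38.0132
d((6, -23), (6, 14)) = 37.0
d((6, -23), (-11, -18)) = 17.72
d((6, -23), (-2, 26)) = 49.6488
d((6, -23), (-30, 17)) = 53.8145
d((23, 11), (6, 14)) = 17.2627
d((23, 11), (-11, -18)) = 44.6878
d((23, 11), (-2, 26)) = 29.1548
d((23, 11), (-30, 17)) = 53.3385
d((6, 14), (-11, -18)) = 36.2353
d((6, 14), (-2, 26)) = 14.4222
d((6, 14), (-30, 17)) = 36.1248
d((-11, -18), (-2, 26)) = 44.911
d((-11, -18), (-30, 17)) = 39.8246
d((-2, 26), (-30, 17)) = 29.4109

Minimum distance: 6.3246 (tie among 2 pairs: (4, 20) and (6, 14); (-12, -30) and (-6, -28))

The minimum Euclidean distance is 6.3246. There is a tie: 2 pairs achieve this minimum — (4, 20) and (6, 14); (-12, -30) and (-6, -28). Any of these is a valid closest pair. For 10 points, brute-force pairwise comparison is shown above. For large n, the divide-and-conquer algorithm (sort by x, recurse on halves, check the dividing strip) achieves O(n log n).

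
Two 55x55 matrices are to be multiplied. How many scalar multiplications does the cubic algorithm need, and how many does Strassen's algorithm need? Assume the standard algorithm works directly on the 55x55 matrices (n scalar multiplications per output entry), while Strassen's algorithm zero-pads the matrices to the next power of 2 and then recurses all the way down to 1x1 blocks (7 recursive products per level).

Matrix multiplication for 55x55 matrices:

Strassen's algorithm requires power-of-2 dimensions. Pad 55x55 to 64x64 (next power of 2).

Standard algorithm: 55^3 = 166375 multiplications
Strassen's algorithm: 7^(log2(64)) = 7^6 = 117649 multiplications
Savings: 166375 - 117649 = 48726 multiplications

Standard: 166375 multiplications (55^3). Strassen: 117649 multiplications (7^6, after padding to 64x64). Strassen reduces 8 recursive multiplications to 7 at each level.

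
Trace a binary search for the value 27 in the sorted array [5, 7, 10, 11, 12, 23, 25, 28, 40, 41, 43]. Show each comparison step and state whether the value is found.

Binary search for 27 in [5, 7, 10, 11, 12, 23, 25, 28, 40, 41, 43]:

lo=0, hi=10, mid=5, arr[mid]=23 -> 23 < 27, search right half
lo=6, hi=10, mid=8, arr[mid]=40 -> 40 > 27, search left half
lo=6, hi=7, mid=6, arr[mid]=25 -> 25 < 27, search right half
lo=7, hi=7, mid=7, arr[mid]=28 -> 28 > 27, search left half
lo=7 > hi=6, target 27 not found

Binary search determines that 27 is not in the array after 4 comparisons. The search space was exhausted without finding the target.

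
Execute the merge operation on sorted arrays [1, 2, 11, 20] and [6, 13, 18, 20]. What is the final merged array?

Merging process:

Compare 1 vs 6: take 1 from left. Merged: [1]
Compare 2 vs 6: take 2 from left. Merged: [1, 2]
Compare 11 vs 6: take 6 from right. Merged: [1, 2, 6]
Compare 11 vs 13: take 11 from left. Merged: [1, 2, 6, 11]
Compare 20 vs 13: take 13 from right. Merged: [1, 2, 6, 11, 13]
Compare 20 vs 18: take 18 from right. Merged: [1, 2, 6, 11, 13, 18]
Compare 20 vs 20: take 20 from left. Merged: [1, 2, 6, 11, 13, 18, 20]
Append remaining from right: [20]. Merged: [1, 2, 6, 11, 13, 18, 20, 20]

Final merged array: [1, 2, 6, 11, 13, 18, 20, 20]
Total comparisons: 7

The merged array is [1, 2, 6, 11, 13, 18, 20, 20], requiring 7 comparisons. The merge step runs in O(n) time where n is the total number of elements.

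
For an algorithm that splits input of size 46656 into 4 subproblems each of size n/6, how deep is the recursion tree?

For divide and conquer with division factor 6:

Problem sizes at each level:
Level 0: 46656
Level 1: 7776
Level 2: 1296
Level 3: 216
Level 4: 36
Level 5: 6
Level 6: 1

The root is level 0 and the size-1 base case is level 6 (the tree spans levels 0 through 6, i.e. 7 levels counting the root), so the depth is the number of divisions: log_6(46656) = 6

The recursion tree depth is log_6(46656) = 6. At each level, the problem size is divided by 6, so it takes 6 divisions to reduce to a base case of size 1. The algorithm makes 4 recursive calls at each level.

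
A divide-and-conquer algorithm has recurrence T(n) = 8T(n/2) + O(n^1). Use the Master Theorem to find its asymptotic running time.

Master Theorem for T(n) = 8T(n/2) + O(n^1):

a = 8, b = 2, c = 1
log_b(a) = log_2(8) = 3.0000

Case 1: c = 1 < log_2(8) = 3.0000
T(n) = O(n^(log_2 8)) = O(n^3)

For T(n) = 8T(n/2) + O(n^1): log_2(8) = 3.0000. This is Case 1 of the Master Theorem (c < log_b(a), work dominated by leaves), giving O(n^3).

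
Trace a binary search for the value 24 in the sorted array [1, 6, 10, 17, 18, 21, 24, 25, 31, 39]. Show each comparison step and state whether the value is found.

Binary search for 24 in [1, 6, 10, 17, 18, 21, 24, 25, 31, 39]:

lo=0, hi=9, mid=4, arr[mid]=18 -> 18 < 24, search right half
lo=5, hi=9, mid=7, arr[mid]=25 -> 25 > 24, search left half
lo=5, hi=6, mid=5, arr[mid]=21 -> 21 < 24, search right half
lo=6, hi=6, mid=6, arr[mid]=24 -> Found target at index 6!

Binary search finds 24 at index 6 after 4 comparisons. The search repeatedly halves the search space by comparing with the middle element.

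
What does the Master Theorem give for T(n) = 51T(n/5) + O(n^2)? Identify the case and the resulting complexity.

Master Theorem for T(n) = 51T(n/5) + O(n^2):

a = 51, b = 5, c = 2
log_b(a) = log_5(51) = 2.4430

Case 1: c = 2 < log_5(51) = 2.4430
T(n) = O(n^(log_5 51))

For T(n) = 51T(n/5) + O(n^2): log_5(51) = 2.4430. This is Case 1 of the Master Theorem (c < log_b(a), work dominated by leaves), giving O(n^(log_5 51)).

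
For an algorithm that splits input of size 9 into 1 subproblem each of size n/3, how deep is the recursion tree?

For divide and conquer with division factor 3:

Problem sizes at each level:
Level 0: 9
Level 1: 3
Level 2: 1

The root is level 0 and the size-1 base case is level 2 (the tree spans levels 0 through 2, i.e. 3 levels counting the root), so the depth is the number of divisions: log_3(9) = 2

The recursion tree depth is log_3(9) = 2. At each level, the problem size is divided by 3, so it takes 2 divisions to reduce to a base case of size 1. The algorithm makes 1 recursive call at each level.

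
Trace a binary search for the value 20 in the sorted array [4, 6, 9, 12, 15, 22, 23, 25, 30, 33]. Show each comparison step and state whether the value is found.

Binary search for 20 in [4, 6, 9, 12, 15, 22, 23, 25, 30, 33]:

lo=0, hi=9, mid=4, arr[mid]=15 -> 15 < 20, search right half
lo=5, hi=9, mid=7, arr[mid]=25 -> 25 > 20, search left half
lo=5, hi=6, mid=5, arr[mid]=22 -> 22 > 20, search left half
lo=5 > hi=4, target 20 not found

Binary search determines that 20 is not in the array after 3 comparisons. The search space was exhausted without finding the target.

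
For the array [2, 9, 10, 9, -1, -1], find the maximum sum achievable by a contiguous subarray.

Using Kadane's algorithm on [2, 9, 10, 9, -1, -1]:

Scanning through the array:
Position 1 (value 9): max_ending_here = 11, max_so_far = 11
Position 2 (value 10): max_ending_here = 21, max_so_far = 21
Position 3 (value 9): max_ending_here = 30, max_so_far = 30
Position 4 (value -1): max_ending_here = 29, max_so_far = 30
Position 5 (value -1): max_ending_here = 28, max_so_far = 30

Maximum subarray: [2, 9, 10, 9]
Maximum sum: 30

The maximum subarray is [2, 9, 10, 9] with sum 30. This subarray runs from index 0 to index 3.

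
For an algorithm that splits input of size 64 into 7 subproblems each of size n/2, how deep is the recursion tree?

For divide and conquer with division factor 2:

Problem sizes at each level:
Level 0: 64
Level 1: 32
Level 2: 16
Level 3: 8
Level 4: 4
Level 5: 2
Level 6: 1

The root is level 0 and the size-1 base case is level 6 (the tree spans levels 0 through 6, i.e. 7 levels counting the root), so the depth is the number of divisions: log_2(64) = 6

The recursion tree depth is log_2(64) = 6. At each level, the problem size is divided by 2, so it takes 6 divisions to reduce to a base case of size 1. The algorithm makes 7 recursive calls at each level.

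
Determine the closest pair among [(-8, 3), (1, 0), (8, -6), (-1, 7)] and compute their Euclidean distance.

Computing all pairwise distances among 4 points:

d((-8, 3), (1, 0)) = 9.4868
d((-8, 3), (8, -6)) = 18.3576
d((-8, 3), (-1, 7)) = 8.0623
d((1, 0), (8, -6)) = 9.2195
d((1, 0), (-1, 7)) = 7.2801 <-- minimum
d((8, -6), (-1, 7)) = 15.8114

Closest pair: (1, 0) and (-1, 7) with distance 7.2801

The closest pair is (1, 0) and (-1, 7) with Euclidean distance 7.2801. For 4 points, brute-force pairwise comparison is shown above. For large n, the divide-and-conquer algorithm (sort by x, recurse on halves, check the dividing strip) achieves O(n log n).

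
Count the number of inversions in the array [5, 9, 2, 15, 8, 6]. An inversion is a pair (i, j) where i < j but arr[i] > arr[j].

Finding inversions in [5, 9, 2, 15, 8, 6]:

(0, 2): arr[0]=5 > arr[2]=2
(1, 2): arr[1]=9 > arr[2]=2
(1, 4): arr[1]=9 > arr[4]=8
(1, 5): arr[1]=9 > arr[5]=6
(3, 4): arr[3]=15 > arr[4]=8
(3, 5): arr[3]=15 > arr[5]=6
(4, 5): arr[4]=8 > arr[5]=6

Total inversions: 7

The array has 7 inversion(s): (0,2), (1,2), (1,4), (1,5), (3,4), (3,5), (4,5). Each pair (i,j) satisfies i < j and arr[i] > arr[j].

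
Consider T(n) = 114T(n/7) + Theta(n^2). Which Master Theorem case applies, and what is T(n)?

Master Theorem for T(n) = 114T(n/7) + O(n^2):

a = 114, b = 7, c = 2
log_b(a) = log_7(114) = 2.4339

Case 1: c = 2 < log_7(114) = 2.4339
T(n) = O(n^(log_7 114))

For T(n) = 114T(n/7) + O(n^2): log_7(114) = 2.4339. This is Case 1 of the Master Theorem (c < log_b(a), work dominated by leaves), giving O(n^(log_7 114)).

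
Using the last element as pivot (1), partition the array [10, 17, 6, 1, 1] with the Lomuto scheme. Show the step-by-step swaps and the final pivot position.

Lomuto partition with pivot = 1:

Initial array: [10, 17, 6, 1, 1]

arr[0]=10 > 1: no swap
arr[1]=17 > 1: no swap
arr[2]=6 > 1: no swap
arr[3]=1 <= 1: swap with position 0, array becomes [1, 17, 6, 10, 1]

Place pivot at position 1: [1, 1, 6, 10, 17]
Pivot position: 1

After partitioning with pivot 1, the array becomes [1, 1, 6, 10, 17]. The pivot is placed at index 1. All elements to the left of the pivot are <= 1, and all elements to the right are > 1.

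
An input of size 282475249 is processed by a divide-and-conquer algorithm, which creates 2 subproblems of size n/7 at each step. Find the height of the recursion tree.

For divide and conquer with division factor 7:

Problem sizes at each level:
Level 0: 282475249
Level 1: 40353607
Level 2: 5764801
Level 3: 823543
Level 4: 117649
Level 5: 16807
Level 6: 2401
Level 7: 343
Level 8: 49
Level 9: 7
Level 10: 1

The root is level 0 and the size-1 base case is level 10 (the tree spans levels 0 through 10, i.e. 11 levels counting the root), so the depth is the number of divisions: log_7(282475249) = 10

The recursion tree depth is log_7(282475249) = 10. At each level, the problem size is divided by 7, so it takes 10 divisions to reduce to a base case of size 1. The algorithm makes 2 recursive calls at each level.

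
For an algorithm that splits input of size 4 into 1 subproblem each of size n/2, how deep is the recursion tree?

For divide and conquer with division factor 2:

Problem sizes at each level:
Level 0: 4
Level 1: 2
Level 2: 1

The root is level 0 and the size-1 base case is level 2 (the tree spans levels 0 through 2, i.e. 3 levels counting the root), so the depth is the number of divisions: log_2(4) = 2

The recursion tree depth is log_2(4) = 2. At each level, the problem size is divided by 2, so it takes 2 divisions to reduce to a base case of size 1. The algorithm makes 1 recursive call at each level.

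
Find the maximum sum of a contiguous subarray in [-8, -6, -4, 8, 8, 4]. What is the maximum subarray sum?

Using Kadane's algorithm on [-8, -6, -4, 8, 8, 4]:

Scanning through the array:
Position 1 (value -6): max_ending_here = -6, max_so_far = -6
Position 2 (value -4): max_ending_here = -4, max_so_far = -4
Position 3 (value 8): max_ending_here = 8, max_so_far = 8
Position 4 (value 8): max_ending_here = 16, max_so_far = 16
Position 5 (value 4): max_ending_here = 20, max_so_far = 20

Maximum subarray: [8, 8, 4]
Maximum sum: 20

The maximum subarray is [8, 8, 4] with sum 20. This subarray runs from index 3 to index 5.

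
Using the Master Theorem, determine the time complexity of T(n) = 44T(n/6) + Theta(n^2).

Master Theorem for T(n) = 44T(n/6) + O(n^2):

a = 44, b = 6, c = 2
log_b(a) = log_6(44) = 2.1120

Case 1: c = 2 < log_6(44) = 2.1120
T(n) = O(n^(log_6 44))

For T(n) = 44T(n/6) + O(n^2): log_6(44) = 2.1120. This is Case 1 of the Master Theorem (c < log_b(a), work dominated by leaves), giving O(n^(log_6 44)).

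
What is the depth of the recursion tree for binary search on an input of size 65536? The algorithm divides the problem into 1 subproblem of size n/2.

For divide and conquer with division factor 2:

Problem sizes at each level:
Level 0: 65536
Level 1: 32768
Level 2: 16384
Level 3: 8192
Level 4: 4096
Level 5: 2048
Level 6: 1024
Level 7: 512
Level 8: 256
Level 9: 128
Level 10: 64
Level 11: 32
Level 12: 16
Level 13: 8
Level 14: 4
Level 15: 2
Level 16: 1

The root is level 0 and the size-1 base case is level 16 (the tree spans levels 0 through 16, i.e. 17 levels counting the root), so the depth is the number of divisions: log_2(65536) = 16

The recursion tree depth is log_2(65536) = 16. At each level, the problem size is divided by 2, so it takes 16 divisions to reduce to a base case of size 1. The algorithm makes 1 recursive call at each level.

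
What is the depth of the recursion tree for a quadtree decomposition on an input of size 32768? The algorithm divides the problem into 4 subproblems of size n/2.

For divide and conquer with division factor 2:

Problem sizes at each level:
Level 0: 32768
Level 1: 16384
Level 2: 8192
Level 3: 4096
Level 4: 2048
Level 5: 1024
Level 6: 512
Level 7: 256
Level 8: 128
Level 9: 64
Level 10: 32
Level 11: 16
Level 12: 8
Level 13: 4
Level 14: 2
Level 15: 1

The root is level 0 and the size-1 base case is level 15 (the tree spans levels 0 through 15, i.e. 16 levels counting the root), so the depth is the number of divisions: log_2(32768) = 15

The recursion tree depth is log_2(32768) = 15. At each level, the problem size is divided by 2, so it takes 15 divisions to reduce to a base case of size 1. The algorithm makes 4 recursive calls at each level.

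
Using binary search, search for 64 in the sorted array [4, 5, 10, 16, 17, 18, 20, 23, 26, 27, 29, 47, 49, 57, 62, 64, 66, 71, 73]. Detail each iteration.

Binary search for 64 in [4, 5, 10, 16, 17, 18, 20, 23, 26, 27, 29, 47, 49, 57, 62, 64, 66, 71, 73]:

lo=0, hi=18, mid=9, arr[mid]=27 -> 27 < 64, search right half
lo=10, hi=18, mid=14, arr[mid]=62 -> 62 < 64, search right half
lo=15, hi=18, mid=16, arr[mid]=66 -> 66 > 64, search left half
lo=15, hi=15, mid=15, arr[mid]=64 -> Found target at index 15!

Binary search finds 64 at index 15 after 4 comparisons. The search repeatedly halves the search space by comparing with the middle element.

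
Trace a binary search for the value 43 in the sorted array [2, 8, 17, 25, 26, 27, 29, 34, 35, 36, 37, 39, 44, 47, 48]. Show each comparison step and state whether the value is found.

Binary search for 43 in [2, 8, 17, 25, 26, 27, 29, 34, 35, 36, 37, 39, 44, 47, 48]:

lo=0, hi=14, mid=7, arr[mid]=34 -> 34 < 43, search right half
lo=8, hi=14, mid=11, arr[mid]=39 -> 39 < 43, search right half
lo=12, hi=14, mid=13, arr[mid]=47 -> 47 > 43, search left half
lo=12, hi=12, mid=12, arr[mid]=44 -> 44 > 43, search left half
lo=12 > hi=11, target 43 not found

Binary search determines that 43 is not in the array after 4 comparisons. The search space was exhausted without finding the target.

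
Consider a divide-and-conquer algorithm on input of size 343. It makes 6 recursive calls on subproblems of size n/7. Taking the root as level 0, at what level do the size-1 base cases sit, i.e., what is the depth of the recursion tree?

For divide and conquer with division factor 7:

Problem sizes at each level:
Level 0: 343
Level 1: 49
Level 2: 7
Level 3: 1

The root is level 0 and the size-1 base case is level 3 (the tree spans levels 0 through 3, i.e. 4 levels counting the root), so the depth is the number of divisions: log_7(343) = 3

The recursion tree depth is log_7(343) = 3. At each level, the problem size is divided by 7, so it takes 3 divisions to reduce to a base case of size 1. The algorithm makes 6 recursive calls at each level.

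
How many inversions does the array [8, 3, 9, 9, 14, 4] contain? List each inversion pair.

Finding inversions in [8, 3, 9, 9, 14, 4]:

(0, 1): arr[0]=8 > arr[1]=3
(0, 5): arr[0]=8 > arr[5]=4
(2, 5): arr[2]=9 > arr[5]=4
(3, 5): arr[3]=9 > arr[5]=4
(4, 5): arr[4]=14 > arr[5]=4

Total inversions: 5

The array has 5 inversion(s): (0,1), (0,5), (2,5), (3,5), (4,5). Each pair (i,j) satisfies i < j and arr[i] > arr[j].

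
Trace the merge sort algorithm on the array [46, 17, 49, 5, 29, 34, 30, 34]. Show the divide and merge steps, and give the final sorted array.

Merge sort trace:

Split: [46, 17, 49, 5, 29, 34, 30, 34] -> [46, 17, 49, 5] and [29, 34, 30, 34]
  Split: [46, 17, 49, 5] -> [46, 17] and [49, 5]
    Split: [46, 17] -> [46] and [17]
    Merge: [46] + [17] -> [17, 46]
    Split: [49, 5] -> [49] and [5]
    Merge: [49] + [5] -> [5, 49]
  Merge: [17, 46] + [5, 49] -> [5, 17, 46, 49]
  Split: [29, 34, 30, 34] -> [29, 34] and [30, 34]
    Split: [29, 34] -> [29] and [34]
    Merge: [29] + [34] -> [29, 34]
    Split: [30, 34] -> [30] and [34]
    Merge: [30] + [34] -> [30, 34]
  Merge: [29, 34] + [30, 34] -> [29, 30, 34, 34]
Merge: [5, 17, 46, 49] + [29, 30, 34, 34] -> [5, 17, 29, 30, 34, 34, 46, 49]

Final sorted array: [5, 17, 29, 30, 34, 34, 46, 49]

The merge sort proceeds by recursively splitting the array and merging sorted halves.
After all merges, the sorted array is [5, 17, 29, 30, 34, 34, 46, 49].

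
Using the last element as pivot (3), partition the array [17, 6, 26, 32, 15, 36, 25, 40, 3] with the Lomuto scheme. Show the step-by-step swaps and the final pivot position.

Lomuto partition with pivot = 3:

Initial array: [17, 6, 26, 32, 15, 36, 25, 40, 3]

arr[0]=17 > 3: no swap
arr[1]=6 > 3: no swap
arr[2]=26 > 3: no swap
arr[3]=32 > 3: no swap
arr[4]=15 > 3: no swap
arr[5]=36 > 3: no swap
arr[6]=25 > 3: no swap
arr[7]=40 > 3: no swap

Place pivot at position 0: [3, 6, 26, 32, 15, 36, 25, 40, 17]
Pivot position: 0

After partitioning with pivot 3, the array becomes [3, 6, 26, 32, 15, 36, 25, 40, 17]. The pivot is placed at index 0. All elements to the left of the pivot are <= 3, and all elements to the right are > 3.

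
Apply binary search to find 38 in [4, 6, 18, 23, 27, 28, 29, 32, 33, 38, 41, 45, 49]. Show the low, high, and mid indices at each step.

Binary search for 38 in [4, 6, 18, 23, 27, 28, 29, 32, 33, 38, 41, 45, 49]:

lo=0, hi=12, mid=6, arr[mid]=29 -> 29 < 38, search right half
lo=7, hi=12, mid=9, arr[mid]=38 -> Found target at index 9!

Binary search finds 38 at index 9 after 2 comparisons. The search repeatedly halves the search space by comparing with the middle element.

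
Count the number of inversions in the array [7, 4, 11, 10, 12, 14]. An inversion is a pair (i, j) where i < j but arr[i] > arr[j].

Finding inversions in [7, 4, 11, 10, 12, 14]:

(0, 1): arr[0]=7 > arr[1]=4
(2, 3): arr[2]=11 > arr[3]=10

Total inversions: 2

The array has 2 inversion(s): (0,1), (2,3). Each pair (i,j) satisfies i < j and arr[i] > arr[j].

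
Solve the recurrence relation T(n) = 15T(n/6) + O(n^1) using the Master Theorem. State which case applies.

Master Theorem for T(n) = 15T(n/6) + O(n^1):

a = 15, b = 6, c = 1
log_b(a) = log_6(15) = 1.5114

Case 1: c = 1 < log_6(15) = 1.5114
T(n) = O(n^(log_6 15))

For T(n) = 15T(n/6) + O(n^1): log_6(15) = 1.5114. This is Case 1 of the Master Theorem (c < log_b(a), work dominated by leaves), giving O(n^(log_6 15)).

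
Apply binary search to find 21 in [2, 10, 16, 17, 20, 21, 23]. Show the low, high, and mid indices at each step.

Binary search for 21 in [2, 10, 16, 17, 20, 21, 23]:

lo=0, hi=6, mid=3, arr[mid]=17 -> 17 < 21, search right half
lo=4, hi=6, mid=5, arr[mid]=21 -> Found target at index 5!

Binary search finds 21 at index 5 after 2 comparisons. The search repeatedly halves the search space by comparing with the middle element.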